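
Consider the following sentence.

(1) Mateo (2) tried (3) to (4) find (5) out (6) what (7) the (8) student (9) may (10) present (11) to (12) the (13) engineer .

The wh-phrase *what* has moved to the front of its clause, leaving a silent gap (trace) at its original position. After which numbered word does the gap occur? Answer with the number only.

In situ: The student may present what to the engineer.
'what' is the direct object of 'present'. Wh-movement fronts it, leaving a gap right after 'present':
Mateo tried to find out what the student may present ___ to the engineer.
'present' is word 10.

10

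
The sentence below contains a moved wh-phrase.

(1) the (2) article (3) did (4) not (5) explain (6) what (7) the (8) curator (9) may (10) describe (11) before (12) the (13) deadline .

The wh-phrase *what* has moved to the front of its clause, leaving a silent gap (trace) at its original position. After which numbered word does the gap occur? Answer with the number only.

In situ: The curator may describe what before the deadline.
'what' is the direct object of 'describe'. It moves to the left edge, and the trace sits right after 'describe':
The article did not explain what the curator may describe ___ before the deadline.
'describe' is word 10.

10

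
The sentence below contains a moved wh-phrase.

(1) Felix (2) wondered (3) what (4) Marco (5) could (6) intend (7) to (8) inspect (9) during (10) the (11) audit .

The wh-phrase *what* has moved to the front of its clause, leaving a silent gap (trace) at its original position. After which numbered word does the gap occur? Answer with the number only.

Pre-movement form: Marco could intend to inspect what during the audit.
The filler 'what' is interpreted as the direct object of 'inspect'. Fronting leaves a gap immediately after 'inspect':
Felix wondered what Marco could intend to inspect ___ during the audit.
'inspect' is word 8.

8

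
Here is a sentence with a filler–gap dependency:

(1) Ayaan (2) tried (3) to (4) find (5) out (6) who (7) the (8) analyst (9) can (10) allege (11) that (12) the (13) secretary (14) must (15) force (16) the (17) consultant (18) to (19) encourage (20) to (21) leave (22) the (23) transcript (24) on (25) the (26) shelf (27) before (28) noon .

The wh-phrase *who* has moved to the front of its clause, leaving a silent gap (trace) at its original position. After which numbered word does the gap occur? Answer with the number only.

Pre-movement form: The analyst can allege that the secretary must force the consultant to encourage who to leave the transcript on the shelf before noon.
The filler 'who' is interpreted as the direct object of 'encourage'. Wh-movement fronts it, leaving a gap right after 'encourage':
Ayaan tried to find out who the analyst can allege that the secretary must force the consultant to encourage ___ to leave the transcript on the shelf before noon.
'encourage' is word 19.

19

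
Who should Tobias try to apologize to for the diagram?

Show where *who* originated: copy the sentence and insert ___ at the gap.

Who should Tobias try to apologize to ___ for the diagram?

In situ: Tobias should try to apologize to who for the diagram.
The filler 'who' is interpreted as the object of the preposition 'to'. The gap is right after 'to'.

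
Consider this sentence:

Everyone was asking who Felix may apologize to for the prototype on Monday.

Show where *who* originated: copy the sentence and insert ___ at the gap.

Everyone was asking who Felix may apologize to ___ for the prototype on Monday.

Before movement: Felix may apologize to who for the prototype on Monday.
'who' is the object of the preposition 'to'. The gap is right after 'to'.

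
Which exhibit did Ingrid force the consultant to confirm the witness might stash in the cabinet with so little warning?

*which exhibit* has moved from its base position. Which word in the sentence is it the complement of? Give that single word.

stash

Pre-movement form: Ingrid did force the consultant to confirm the witness might stash which exhibit in the cabinet with so little warning.
The filler 'which exhibit' is interpreted as the direct object of 'stash'. Wh-movement fronts it, leaving a gap right after 'stash':
Which exhibit did Ingrid force the consultant to confirm the witness might stash ___ in the cabinet with so little warning?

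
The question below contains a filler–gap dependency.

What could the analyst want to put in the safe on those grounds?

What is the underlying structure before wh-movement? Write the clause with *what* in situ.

The analyst could want to put what in the safe on those grounds.

'what' is the direct object of 'put'. Wh-movement fronts it, leaving a gap right after 'put':
What could the analyst want to put ___ in the safe on those grounds?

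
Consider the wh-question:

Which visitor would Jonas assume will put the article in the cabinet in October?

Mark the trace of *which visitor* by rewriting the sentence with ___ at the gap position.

Pre-movement form: Jonas would assume which visitor will put the article in the cabinet in October.
The filler 'which visitor' is interpreted as the subject of the clause embedded under 'assume'. The gap is right after 'assume'.

Which visitor would Jonas assume ___ will put the article in the cabinet in October?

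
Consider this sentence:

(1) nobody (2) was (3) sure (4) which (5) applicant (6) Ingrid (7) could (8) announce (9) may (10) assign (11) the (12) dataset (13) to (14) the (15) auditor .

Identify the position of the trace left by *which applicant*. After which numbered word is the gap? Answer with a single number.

Before movement: Ingrid could announce which applicant may assign the dataset to the auditor.
'which applicant' functions as the subject of the clause embedded under 'announce'. It moves to the left edge, and the trace sits right after 'announce':
Nobody was sure which applicant Ingrid could announce ___ may assign the dataset to the auditor.
'announce' is word 8.

8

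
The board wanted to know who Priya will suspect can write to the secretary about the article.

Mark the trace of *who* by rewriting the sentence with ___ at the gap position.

Before movement: Priya will suspect who can write to the secretary about the article.
The filler 'who' is interpreted as the subject of the clause embedded under 'suspect'. The gap is right after 'suspect'.

The board wanted to know who Priya will suspect ___ can write to the secretary about the article.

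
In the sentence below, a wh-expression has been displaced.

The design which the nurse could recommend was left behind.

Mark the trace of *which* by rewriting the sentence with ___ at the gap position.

The design which the nurse could recommend ___ was left behind.

'which' is the direct object of 'recommend'. The gap is right after 'recommend'.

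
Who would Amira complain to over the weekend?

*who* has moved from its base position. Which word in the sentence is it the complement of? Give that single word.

to

Before movement: Amira would complain to who over the weekend.
'who' is the object of the preposition 'to'. Wh-movement fronts it, leaving a gap right after 'to':
Who would Amira complain to ___ over the weekend?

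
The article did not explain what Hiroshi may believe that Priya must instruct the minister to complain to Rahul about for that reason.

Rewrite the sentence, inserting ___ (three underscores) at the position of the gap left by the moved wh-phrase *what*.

The article did not explain what Hiroshi may believe that Priya must instruct the minister to complain to Rahul about ___ for that reason.

Underlying clause: Hiroshi may believe that Priya must instruct the minister to complain to Rahul about what for that reason.
'what' is the object of the preposition 'about'. The gap is right after 'about'.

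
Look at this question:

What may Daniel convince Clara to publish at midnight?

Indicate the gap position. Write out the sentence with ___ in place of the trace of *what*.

In situ: Daniel may convince Clara to publish what at midnight.
'what' is the direct object of 'publish'. The gap is right after 'publish'.

What may Daniel convince Clara to publish ___ at midnight?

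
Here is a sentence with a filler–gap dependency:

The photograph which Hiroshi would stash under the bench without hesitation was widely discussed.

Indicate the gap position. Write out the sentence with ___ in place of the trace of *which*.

The filler 'which' is interpreted as the direct object of 'stash'. The gap is right after 'stash'.

The photograph which Hiroshi would stash ___ under the bench without hesitation was widely discussed.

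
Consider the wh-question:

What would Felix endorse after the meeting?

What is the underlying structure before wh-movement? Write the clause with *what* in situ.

'what' is the direct object of 'endorse'. Wh-movement fronts it, leaving a gap right after 'endorse':
What would Felix endorse ___ after the meeting?

Felix would endorse what after the meeting.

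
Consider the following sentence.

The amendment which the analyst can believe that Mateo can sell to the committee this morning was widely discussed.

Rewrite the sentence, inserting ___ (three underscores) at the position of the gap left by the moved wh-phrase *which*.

The filler 'which' is interpreted as the direct object of 'sell'. The gap is right after 'sell'.

The amendment which the analyst can believe that Mateo can sell ___ to the committee this morning was widely discussed.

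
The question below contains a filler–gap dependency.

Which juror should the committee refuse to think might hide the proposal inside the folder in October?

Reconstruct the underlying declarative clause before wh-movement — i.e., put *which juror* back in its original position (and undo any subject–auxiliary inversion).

The committee should refuse to think which juror might hide the proposal inside the folder in October.

'which juror' is the subject of the clause embedded under 'think'. Wh-movement fronts it, leaving a gap right after 'think':
Which juror should the committee refuse to think ___ might hide the proposal inside the folder in October?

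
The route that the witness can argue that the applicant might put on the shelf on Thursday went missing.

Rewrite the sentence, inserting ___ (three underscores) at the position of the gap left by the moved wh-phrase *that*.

The filler 'that' is interpreted as the direct object of 'put'. The gap is right after 'put'.

The route that the witness can argue that the applicant might put ___ on the shelf on Thursday went missing.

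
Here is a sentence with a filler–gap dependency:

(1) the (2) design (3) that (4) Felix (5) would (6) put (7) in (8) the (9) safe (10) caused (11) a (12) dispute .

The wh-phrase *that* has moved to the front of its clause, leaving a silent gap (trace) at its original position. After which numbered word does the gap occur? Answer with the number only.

6

'that' functions as the direct object of 'put'. It moves to the left edge, and the trace sits right after 'put':
The design that Felix would put ___ in the safe caused a dispute.
'put' is word 6.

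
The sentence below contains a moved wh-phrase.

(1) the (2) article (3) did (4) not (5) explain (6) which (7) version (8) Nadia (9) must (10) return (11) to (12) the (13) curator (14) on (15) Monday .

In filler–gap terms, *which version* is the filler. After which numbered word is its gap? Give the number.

10

In situ: Nadia must return which version to the curator on Monday.
'which version' functions as the direct object of 'return'. Fronting leaves a gap immediately after 'return':
The article did not explain which version Nadia must return ___ to the curator on Monday.
'return' is word 10.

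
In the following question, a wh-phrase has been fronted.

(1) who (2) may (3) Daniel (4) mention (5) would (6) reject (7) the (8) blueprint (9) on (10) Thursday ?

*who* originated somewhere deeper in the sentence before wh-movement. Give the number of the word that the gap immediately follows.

Underlying clause: Daniel may mention who would reject the blueprint on Thursday.
'who' functions as the subject of the clause embedded under 'mention'. Fronting leaves a gap immediately after 'mention':
Who may Daniel mention ___ would reject the blueprint on Thursday?
'mention' is word 4.

4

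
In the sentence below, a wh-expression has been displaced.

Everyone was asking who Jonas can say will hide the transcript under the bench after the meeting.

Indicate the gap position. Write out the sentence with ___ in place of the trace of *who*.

In situ: Jonas can say who will hide the transcript under the bench after the meeting.
The filler 'who' is interpreted as the subject of the clause embedded under 'say'. The gap is right after 'say'.

Everyone was asking who Jonas can say ___ will hide the transcript under the bench after the meeting.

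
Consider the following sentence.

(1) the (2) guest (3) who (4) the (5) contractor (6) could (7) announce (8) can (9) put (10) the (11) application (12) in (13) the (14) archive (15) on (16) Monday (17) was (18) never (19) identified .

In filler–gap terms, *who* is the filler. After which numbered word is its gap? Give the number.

7

'who' is the subject of the clause embedded under 'announce'. It moves to the left edge, and the trace sits right after 'announce':
The guest who the contractor could announce ___ can put the application in the archive on Monday was never identified.
'announce' is word 7.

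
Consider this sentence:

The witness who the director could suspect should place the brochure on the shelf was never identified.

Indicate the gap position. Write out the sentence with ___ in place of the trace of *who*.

The witness who the director could suspect ___ should place the brochure on the shelf was never identified.

'who' is the subject of the clause embedded under 'suspect'. The gap is right after 'suspect'.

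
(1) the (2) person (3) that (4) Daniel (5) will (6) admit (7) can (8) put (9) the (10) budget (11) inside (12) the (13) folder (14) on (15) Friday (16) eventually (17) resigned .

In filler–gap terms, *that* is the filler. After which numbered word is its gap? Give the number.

'that' functions as the subject of the clause embedded under 'admit'. It moves to the left edge, and the trace sits right after 'admit':
The person that Daniel will admit ___ can put the budget inside the folder on Friday eventually resigned.
'admit' is word 6.

6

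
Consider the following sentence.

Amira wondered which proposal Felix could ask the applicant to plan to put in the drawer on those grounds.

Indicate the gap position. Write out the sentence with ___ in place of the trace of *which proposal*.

Before movement: Felix could ask the applicant to plan to put which proposal in the drawer on those grounds.
'which proposal' is the direct object of 'put'. The gap is right after 'put'.

Amira wondered which proposal Felix could ask the applicant to plan to put ___ in the drawer on those grounds.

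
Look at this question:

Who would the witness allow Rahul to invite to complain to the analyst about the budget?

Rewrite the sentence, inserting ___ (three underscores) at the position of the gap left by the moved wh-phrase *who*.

Pre-movement form: The witness would allow Rahul to invite who to complain to the analyst about the budget.
The filler 'who' is interpreted as the direct object of 'invite'. The gap is right after 'invite'.

Who would the witness allow Rahul to invite ___ to complain to the analyst about the budget?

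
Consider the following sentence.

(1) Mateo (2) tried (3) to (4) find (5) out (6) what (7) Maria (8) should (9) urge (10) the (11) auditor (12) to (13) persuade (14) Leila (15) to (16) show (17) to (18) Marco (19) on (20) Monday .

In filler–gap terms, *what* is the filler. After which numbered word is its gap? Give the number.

Underlying clause: Maria should urge the auditor to persuade Leila to show what to Marco on Monday.
'what' functions as the direct object of 'show'. It moves to the left edge, and the trace sits right after 'show':
Mateo tried to find out what Maria should urge the auditor to persuade Leila to show ___ to Marco on Monday.
'show' is word 16.

16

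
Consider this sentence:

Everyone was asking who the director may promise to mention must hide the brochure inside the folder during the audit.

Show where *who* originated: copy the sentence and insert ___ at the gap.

In situ: The director may promise to mention who must hide the brochure inside the folder during the audit.
'who' is the subject of the clause embedded under 'mention'. The gap is right after 'mention'.

Everyone was asking who the director may promise to mention ___ must hide the brochure inside the folder during the audit.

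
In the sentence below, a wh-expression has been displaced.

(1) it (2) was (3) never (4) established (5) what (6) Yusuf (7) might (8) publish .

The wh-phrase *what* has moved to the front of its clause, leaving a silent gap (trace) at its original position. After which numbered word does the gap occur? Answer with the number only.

8

In situ: Yusuf might publish what.
'what' functions as the direct object of 'publish'. Fronting leaves a gap immediately after 'publish':
It was never established what Yusuf might publish ___.
'publish' is word 8.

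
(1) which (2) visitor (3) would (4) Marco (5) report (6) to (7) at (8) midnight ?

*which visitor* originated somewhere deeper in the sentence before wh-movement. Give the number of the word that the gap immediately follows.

6

Pre-movement form: Marco would report to which visitor at midnight.
'which visitor' is the object of the preposition 'to'. Wh-movement fronts it, leaving a gap right after 'to':
Which visitor would Marco report to ___ at midnight?
'to' is word 6.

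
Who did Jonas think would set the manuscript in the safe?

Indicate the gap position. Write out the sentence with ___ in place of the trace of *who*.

Who did Jonas think ___ would set the manuscript in the safe?

Pre-movement form: Jonas did think who would set the manuscript in the safe.
'who' functions as the subject of the clause embedded under 'think'. The gap is right after 'think'.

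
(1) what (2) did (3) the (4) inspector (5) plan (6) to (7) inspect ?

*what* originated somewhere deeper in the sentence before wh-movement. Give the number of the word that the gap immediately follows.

Underlying clause: The inspector did plan to inspect what.
The filler 'what' is interpreted as the direct object of 'inspect'. Fronting leaves a gap immediately after 'inspect':
What did the inspector plan to inspect ___?
'inspect' is word 7.

7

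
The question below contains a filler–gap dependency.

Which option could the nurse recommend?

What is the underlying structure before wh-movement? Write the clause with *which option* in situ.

The nurse could recommend which option.

'which option' is the direct object of 'recommend'. Wh-movement fronts it, leaving a gap right after 'recommend':
Which option could the nurse recommend ___?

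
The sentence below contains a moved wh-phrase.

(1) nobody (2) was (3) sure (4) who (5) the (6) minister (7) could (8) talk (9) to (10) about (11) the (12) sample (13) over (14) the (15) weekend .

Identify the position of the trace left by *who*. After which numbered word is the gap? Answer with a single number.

9

In situ: The minister could talk to who about the sample over the weekend.
'who' functions as the object of the preposition 'to'. Fronting leaves a gap immediately after 'to':
Nobody was sure who the minister could talk to ___ about the sample over the weekend.
'to' is word 9.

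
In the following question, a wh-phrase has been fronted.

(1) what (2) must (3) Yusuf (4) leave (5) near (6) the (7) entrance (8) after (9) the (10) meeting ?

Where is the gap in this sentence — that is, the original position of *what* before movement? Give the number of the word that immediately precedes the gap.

4

In situ: Yusuf must leave what near the entrance after the meeting.
The filler 'what' is interpreted as the direct object of 'leave'. Wh-movement fronts it, leaving a gap right after 'leave':
What must Yusuf leave ___ near the entrance after the meeting?
'leave' is word 4.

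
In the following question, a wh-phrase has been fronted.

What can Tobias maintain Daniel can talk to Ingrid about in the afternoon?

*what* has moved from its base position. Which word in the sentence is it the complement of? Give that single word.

Underlying clause: Tobias can maintain Daniel can talk to Ingrid about what in the afternoon.
The filler 'what' is interpreted as the object of the preposition 'about'. Wh-movement fronts it, leaving a gap right after 'about':
What can Tobias maintain Daniel can talk to Ingrid about ___ in the afternoon?

about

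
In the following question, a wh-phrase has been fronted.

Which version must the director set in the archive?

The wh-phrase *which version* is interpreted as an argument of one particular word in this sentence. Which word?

Before movement: The director must set which version in the archive.
'which version' functions as the direct object of 'set'. Fronting leaves a gap immediately after 'set':
Which version must the director set ___ in the archive?

set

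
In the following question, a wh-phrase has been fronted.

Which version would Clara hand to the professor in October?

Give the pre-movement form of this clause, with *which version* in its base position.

Clara would hand which version to the professor in October.

'which version' functions as the direct object of 'hand'. Fronting leaves a gap immediately after 'hand':
Which version would Clara hand ___ to the professor in October?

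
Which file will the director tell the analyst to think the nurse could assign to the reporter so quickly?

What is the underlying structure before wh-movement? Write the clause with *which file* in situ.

The filler 'which file' is interpreted as the direct object of 'assign'. It moves to the left edge, and the trace sits right after 'assign':
Which file will the director tell the analyst to think the nurse could assign ___ to the reporter so quickly?

The director will tell the analyst to think the nurse could assign which file to the reporter so quickly.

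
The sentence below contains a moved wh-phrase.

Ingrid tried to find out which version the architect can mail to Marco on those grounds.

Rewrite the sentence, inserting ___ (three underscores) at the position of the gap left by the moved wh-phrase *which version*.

Ingrid tried to find out which version the architect can mail ___ to Marco on those grounds.

Pre-movement form: The architect can mail which version to Marco on those grounds.
'which version' functions as the direct object of 'mail'. The gap is right after 'mail'.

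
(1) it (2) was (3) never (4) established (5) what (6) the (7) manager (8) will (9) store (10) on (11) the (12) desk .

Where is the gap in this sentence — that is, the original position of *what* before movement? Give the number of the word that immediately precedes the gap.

Underlying clause: The manager will store what on the desk.
'what' functions as the direct object of 'store'. Wh-movement fronts it, leaving a gap right after 'store':
It was never established what the manager will store ___ on the desk.
'store' is word 9.

9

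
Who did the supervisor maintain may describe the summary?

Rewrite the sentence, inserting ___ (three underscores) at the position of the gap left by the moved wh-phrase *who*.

Underlying clause: The supervisor did maintain who may describe the summary.
'who' functions as the subject of the clause embedded under 'maintain'. The gap is right after 'maintain'.

Who did the supervisor maintain ___ may describe the summary?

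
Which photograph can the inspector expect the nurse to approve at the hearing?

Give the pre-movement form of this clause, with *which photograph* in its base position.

The inspector can expect the nurse to approve which photograph at the hearing.

'which photograph' is the direct object of 'approve'. Wh-movement fronts it, leaving a gap right after 'approve':
Which photograph can the inspector expect the nurse to approve ___ at the hearing?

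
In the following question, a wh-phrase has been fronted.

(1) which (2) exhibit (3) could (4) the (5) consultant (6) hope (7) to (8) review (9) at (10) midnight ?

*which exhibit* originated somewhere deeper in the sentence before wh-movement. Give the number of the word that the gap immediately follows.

Pre-movement form: The consultant could hope to review which exhibit at midnight.
'which exhibit' functions as the direct object of 'review'. Fronting leaves a gap immediately after 'review':
Which exhibit could the consultant hope to review ___ at midnight?
'review' is word 8.

8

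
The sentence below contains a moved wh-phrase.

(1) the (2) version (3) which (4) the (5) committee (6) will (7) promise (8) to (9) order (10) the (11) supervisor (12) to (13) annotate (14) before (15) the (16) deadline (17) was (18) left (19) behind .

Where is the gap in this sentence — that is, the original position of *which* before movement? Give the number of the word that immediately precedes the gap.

13

The filler 'which' is interpreted as the direct object of 'annotate'. Fronting leaves a gap immediately after 'annotate':
The version which the committee will promise to order the supervisor to annotate ___ before the deadline was left behind.
'annotate' is word 13.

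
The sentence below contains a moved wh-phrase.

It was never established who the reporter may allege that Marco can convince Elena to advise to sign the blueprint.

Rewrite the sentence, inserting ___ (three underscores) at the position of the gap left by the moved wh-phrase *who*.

It was never established who the reporter may allege that Marco can convince Elena to advise ___ to sign the blueprint.

Before movement: The reporter may allege that Marco can convince Elena to advise who to sign the blueprint.
'who' is the direct object of 'advise'. The gap is right after 'advise'.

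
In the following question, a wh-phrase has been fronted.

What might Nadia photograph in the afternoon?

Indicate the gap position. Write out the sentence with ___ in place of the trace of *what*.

Underlying clause: Nadia might photograph what in the afternoon.
'what' is the direct object of 'photograph'. The gap is right after 'photograph'.

What might Nadia photograph ___ in the afternoon?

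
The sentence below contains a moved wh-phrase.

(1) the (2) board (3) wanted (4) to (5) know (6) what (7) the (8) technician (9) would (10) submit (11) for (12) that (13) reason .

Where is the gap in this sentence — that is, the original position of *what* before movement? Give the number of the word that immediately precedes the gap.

Before movement: The technician would submit what for that reason.
'what' functions as the direct object of 'submit'. Fronting leaves a gap immediately after 'submit':
The board wanted to know what the technician would submit ___ for that reason.
'submit' is word 10.

10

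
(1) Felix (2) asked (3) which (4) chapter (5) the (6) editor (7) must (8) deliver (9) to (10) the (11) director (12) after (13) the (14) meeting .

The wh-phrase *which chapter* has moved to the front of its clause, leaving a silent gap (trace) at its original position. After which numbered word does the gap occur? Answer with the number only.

8

Pre-movement form: The editor must deliver which chapter to the director after the meeting.
'which chapter' is the direct object of 'deliver'. Wh-movement fronts it, leaving a gap right after 'deliver':
Felix asked which chapter the editor must deliver ___ to the director after the meeting.
'deliver' is word 8.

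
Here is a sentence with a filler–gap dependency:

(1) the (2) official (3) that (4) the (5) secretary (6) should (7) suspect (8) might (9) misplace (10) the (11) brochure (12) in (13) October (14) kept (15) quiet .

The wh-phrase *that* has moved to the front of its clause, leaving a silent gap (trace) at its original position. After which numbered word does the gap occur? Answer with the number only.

'that' is the subject of the clause embedded under 'suspect'. Fronting leaves a gap immediately after 'suspect':
The official that the secretary should suspect ___ might misplace the brochure in October kept quiet.
'suspect' is word 7.

7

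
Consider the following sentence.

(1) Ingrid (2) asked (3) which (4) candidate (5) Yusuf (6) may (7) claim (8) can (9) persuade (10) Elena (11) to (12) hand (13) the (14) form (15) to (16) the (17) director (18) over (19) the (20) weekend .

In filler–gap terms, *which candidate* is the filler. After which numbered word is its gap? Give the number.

In situ: Yusuf may claim which candidate can persuade Elena to hand the form to the director over the weekend.
'which candidate' is the subject of the clause embedded under 'claim'. Wh-movement fronts it, leaving a gap right after 'claim':
Ingrid asked which candidate Yusuf may claim ___ can persuade Elena to hand the form to the director over the weekend.
'claim' is word 7.

7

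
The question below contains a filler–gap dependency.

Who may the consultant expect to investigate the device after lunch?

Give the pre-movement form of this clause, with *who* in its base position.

The consultant may expect who to investigate the device after lunch.

'who' functions as the direct object of 'expect'. Fronting leaves a gap immediately after 'expect':
Who may the consultant expect ___ to investigate the device after lunch?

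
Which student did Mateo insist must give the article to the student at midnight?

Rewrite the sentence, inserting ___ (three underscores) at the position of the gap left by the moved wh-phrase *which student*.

Underlying clause: Mateo did insist which student must give the article to the student at midnight.
The filler 'which student' is interpreted as the subject of the clause embedded under 'insist'. The gap is right after 'insist'.

Which student did Mateo insist ___ must give the article to the student at midnight?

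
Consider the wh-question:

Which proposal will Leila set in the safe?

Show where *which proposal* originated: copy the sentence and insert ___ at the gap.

Which proposal will Leila set ___ in the safe?

In situ: Leila will set which proposal in the safe.
The filler 'which proposal' is interpreted as the direct object of 'set'. The gap is right after 'set'.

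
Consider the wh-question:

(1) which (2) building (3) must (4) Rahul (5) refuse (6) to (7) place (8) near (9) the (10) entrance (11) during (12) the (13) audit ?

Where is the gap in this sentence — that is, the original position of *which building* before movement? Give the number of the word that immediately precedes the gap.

Underlying clause: Rahul must refuse to place which building near the entrance during the audit.
'which building' is the direct object of 'place'. It moves to the left edge, and the trace sits right after 'place':
Which building must Rahul refuse to place ___ near the entrance during the audit?
'place' is word 7.

7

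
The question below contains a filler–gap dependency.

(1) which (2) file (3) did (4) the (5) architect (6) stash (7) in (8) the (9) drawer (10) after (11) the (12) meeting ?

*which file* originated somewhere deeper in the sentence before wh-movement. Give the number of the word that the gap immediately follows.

6

Before movement: The architect did stash which file in the drawer after the meeting.
The filler 'which file' is interpreted as the direct object of 'stash'. Fronting leaves a gap immediately after 'stash':
Which file did the architect stash ___ in the drawer after the meeting?
'stash' is word 6.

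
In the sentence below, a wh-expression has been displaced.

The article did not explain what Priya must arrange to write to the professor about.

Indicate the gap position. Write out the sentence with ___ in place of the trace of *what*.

Before movement: Priya must arrange to write to the professor about what.
The filler 'what' is interpreted as the object of the preposition 'about'. The gap is right after 'about'.

The article did not explain what Priya must arrange to write to the professor about ___.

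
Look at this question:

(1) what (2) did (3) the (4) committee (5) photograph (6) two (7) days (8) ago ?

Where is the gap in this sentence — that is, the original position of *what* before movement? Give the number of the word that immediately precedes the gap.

In situ: The committee did photograph what two days ago.
'what' is the direct object of 'photograph'. Wh-movement fronts it, leaving a gap right after 'photograph':
What did the committee photograph ___ two days ago?
'photograph' is word 5.

5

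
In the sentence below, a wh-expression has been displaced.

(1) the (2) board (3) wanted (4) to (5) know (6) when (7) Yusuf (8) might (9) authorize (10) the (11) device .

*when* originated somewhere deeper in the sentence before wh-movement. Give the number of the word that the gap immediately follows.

In situ: Yusuf might authorize the device when.
The filler 'when' is interpreted as the temporal adjunct. Fronting leaves a gap immediately after 'device':
The board wanted to know when Yusuf might authorize the device ___.
'device' is word 11.

11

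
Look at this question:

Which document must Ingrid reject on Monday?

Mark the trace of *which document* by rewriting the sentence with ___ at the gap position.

Underlying clause: Ingrid must reject which document on Monday.
'which document' functions as the direct object of 'reject'. The gap is right after 'reject'.

Which document must Ingrid reject ___ on Monday?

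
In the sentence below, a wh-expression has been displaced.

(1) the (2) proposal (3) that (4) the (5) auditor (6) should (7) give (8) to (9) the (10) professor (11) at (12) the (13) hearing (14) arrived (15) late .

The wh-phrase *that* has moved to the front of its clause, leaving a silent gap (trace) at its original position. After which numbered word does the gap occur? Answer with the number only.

7

'that' is the direct object of 'give'. Fronting leaves a gap immediately after 'give':
The proposal that the auditor should give ___ to the professor at the hearing arrived late.
'give' is word 7.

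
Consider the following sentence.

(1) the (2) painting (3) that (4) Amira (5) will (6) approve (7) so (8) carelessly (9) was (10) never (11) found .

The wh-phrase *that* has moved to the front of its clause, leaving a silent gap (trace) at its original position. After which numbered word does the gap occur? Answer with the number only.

The filler 'that' is interpreted as the direct object of 'approve'. Fronting leaves a gap immediately after 'approve':
The painting that Amira will approve ___ so carelessly was never found.
'approve' is word 6.

6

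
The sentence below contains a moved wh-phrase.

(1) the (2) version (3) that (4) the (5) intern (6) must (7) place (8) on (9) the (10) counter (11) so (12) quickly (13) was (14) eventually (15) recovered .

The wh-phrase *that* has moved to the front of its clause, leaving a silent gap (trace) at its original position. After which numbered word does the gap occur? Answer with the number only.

7

'that' functions as the direct object of 'place'. Fronting leaves a gap immediately after 'place':
The version that the intern must place ___ on the counter so quickly was eventually recovered.
'place' is word 7.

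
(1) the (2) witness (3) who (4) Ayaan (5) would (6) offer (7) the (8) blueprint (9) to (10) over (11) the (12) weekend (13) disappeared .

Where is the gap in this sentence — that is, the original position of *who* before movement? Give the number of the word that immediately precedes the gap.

The filler 'who' is interpreted as the object of the preposition 'to' (recipient of 'offer'). Wh-movement fronts it, leaving a gap right after 'to':
The witness who Ayaan would offer the blueprint to ___ over the weekend disappeared.
'to' is word 9.

9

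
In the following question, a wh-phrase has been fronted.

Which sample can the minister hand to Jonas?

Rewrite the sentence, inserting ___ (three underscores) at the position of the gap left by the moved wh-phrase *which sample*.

In situ: The minister can hand which sample to Jonas.
The filler 'which sample' is interpreted as the direct object of 'hand'. The gap is right after 'hand'.

Which sample can the minister hand ___ to Jonas?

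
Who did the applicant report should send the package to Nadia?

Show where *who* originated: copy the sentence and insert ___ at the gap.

Before movement: The applicant did report who should send the package to Nadia.
'who' is the subject of the clause embedded under 'report'. The gap is right after 'report'.

Who did the applicant report ___ should send the package to Nadia?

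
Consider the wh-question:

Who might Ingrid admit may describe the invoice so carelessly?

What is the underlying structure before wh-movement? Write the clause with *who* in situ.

Ingrid might admit who may describe the invoice so carelessly.

The filler 'who' is interpreted as the subject of the clause embedded under 'admit'. Fronting leaves a gap immediately after 'admit':
Who might Ingrid admit ___ may describe the invoice so carelessly?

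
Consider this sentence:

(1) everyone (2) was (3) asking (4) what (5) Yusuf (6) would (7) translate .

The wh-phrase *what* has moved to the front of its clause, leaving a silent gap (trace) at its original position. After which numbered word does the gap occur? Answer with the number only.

Underlying clause: Yusuf would translate what.
'what' functions as the direct object of 'translate'. Fronting leaves a gap immediately after 'translate':
Everyone was asking what Yusuf would translate ___.
'translate' is word 7.

7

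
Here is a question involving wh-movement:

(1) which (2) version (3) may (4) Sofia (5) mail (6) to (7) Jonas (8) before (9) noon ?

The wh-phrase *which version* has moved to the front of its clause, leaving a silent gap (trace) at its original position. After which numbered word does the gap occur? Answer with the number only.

In situ: Sofia may mail which version to Jonas before noon.
The filler 'which version' is interpreted as the direct object of 'mail'. Wh-movement fronts it, leaving a gap right after 'mail':
Which version may Sofia mail ___ to Jonas before noon?
'mail' is word 5.

5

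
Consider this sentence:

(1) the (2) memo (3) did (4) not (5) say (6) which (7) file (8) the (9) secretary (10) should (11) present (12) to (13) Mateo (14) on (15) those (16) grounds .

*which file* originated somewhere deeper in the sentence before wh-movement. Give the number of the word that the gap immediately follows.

Underlying clause: The secretary should present which file to Mateo on those grounds.
'which file' functions as the direct object of 'present'. It moves to the left edge, and the trace sits right after 'present':
The memo did not say which file the secretary should present ___ to Mateo on those grounds.
'present' is word 11.

11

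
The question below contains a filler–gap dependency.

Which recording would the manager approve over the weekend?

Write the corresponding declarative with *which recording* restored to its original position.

The filler 'which recording' is interpreted as the direct object of 'approve'. It moves to the left edge, and the trace sits right after 'approve':
Which recording would the manager approve ___ over the weekend?

The manager would approve which recording over the weekend.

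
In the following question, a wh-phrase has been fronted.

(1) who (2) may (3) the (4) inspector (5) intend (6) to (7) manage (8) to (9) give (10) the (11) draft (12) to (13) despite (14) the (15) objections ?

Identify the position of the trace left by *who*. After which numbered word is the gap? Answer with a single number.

12

Before movement: The inspector may intend to manage to give the draft to who despite the objections.
'who' functions as the object of the preposition 'to' (recipient of 'give'). Wh-movement fronts it, leaving a gap right after 'to':
Who may the inspector intend to manage to give the draft to ___ despite the objections?
'to' is word 12.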